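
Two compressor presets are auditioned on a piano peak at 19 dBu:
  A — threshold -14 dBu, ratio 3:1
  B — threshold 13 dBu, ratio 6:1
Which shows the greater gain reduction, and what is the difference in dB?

A, by 17 dB

A: 33 dB over, compressed to 11 dB over, so 22 dB of GR.
B: 6 dB over, compressed to 1 dB over, so 5 dB of GR.
A applies 17 dB more gain reduction.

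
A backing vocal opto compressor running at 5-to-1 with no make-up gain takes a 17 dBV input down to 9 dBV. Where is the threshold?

Gain reduction = 17 − 9 = 8 dB; output overshoot = GR / (R − 1) = 8 / 4 = 2 dB.
Threshold = output − output overshoot = 9 − 2 = 7 dBV.

7 dBV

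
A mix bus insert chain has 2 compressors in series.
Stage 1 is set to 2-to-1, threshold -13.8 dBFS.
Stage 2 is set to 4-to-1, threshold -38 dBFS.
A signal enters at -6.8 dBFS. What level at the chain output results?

Stage 1: 7 dB above -13.8 dBFS, reduced 2:1 to 3.5 dB above → -10.3 dBFS.
Stage 2: 27.7 dB above -38 dBFS, reduced 4:1 to 6.925 dB above → -31.075 dBFS.

-31.075 dBFS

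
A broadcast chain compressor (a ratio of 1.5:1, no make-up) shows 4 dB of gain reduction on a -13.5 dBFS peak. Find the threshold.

-25.5 dBFS

Gain reduction = -13.5 − (-17.5) = 4 dB; output overshoot = GR / (R − 1) = 4 / 0.5 = 8 dB.
Threshold = output − output overshoot = -17.5 − 8 = -25.5 dBFS.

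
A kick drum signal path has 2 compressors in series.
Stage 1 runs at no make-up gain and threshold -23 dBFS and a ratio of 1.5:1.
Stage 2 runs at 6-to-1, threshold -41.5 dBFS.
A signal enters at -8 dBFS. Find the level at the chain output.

-36.75 dBFS

Stage 1: 15 dB above -23 dBFS, reduced 1.5:1 to 10 dB above → -13 dBFS.
Stage 2: -13 dBFS is 28.5 dB over -41.5 dBFS; at 6:1 that becomes 4.75 dB over, giving -36.75 dBFS.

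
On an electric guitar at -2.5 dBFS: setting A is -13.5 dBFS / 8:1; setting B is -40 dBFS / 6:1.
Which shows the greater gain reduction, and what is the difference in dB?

B, by 21.625 dB

A: 11 dB over, compressed to 1.375 dB over, so 9.625 dB of GR.
B: 37.5 dB over, compressed to 6.25 dB over, so 31.25 dB of GR.
Difference: 21.625 dB in favour of B.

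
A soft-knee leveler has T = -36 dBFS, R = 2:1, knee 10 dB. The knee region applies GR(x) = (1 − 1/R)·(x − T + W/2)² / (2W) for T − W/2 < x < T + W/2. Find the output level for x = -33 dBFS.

-34.6 dBFS

x − T + W/2 = -33 − (-36) + 5 = 8.
GR = (1 − 1/2) × 8² / 20 = 0.5 × 64 / 20 = 1.6 dB.
Output = -33 − 1.6 = -34.6 dBFS.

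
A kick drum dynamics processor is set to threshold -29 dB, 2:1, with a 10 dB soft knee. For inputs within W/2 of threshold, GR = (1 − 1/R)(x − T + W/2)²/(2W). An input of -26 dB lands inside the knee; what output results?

-27.6 dB

x − T + W/2 = -26 − (-29) + 5 = 8.
GR = (1 − 1/2) × 8² / 20 = 0.5 × 64 / 20 = 1.6 dB.
Output = -26 − 1.6 = -27.6 dB.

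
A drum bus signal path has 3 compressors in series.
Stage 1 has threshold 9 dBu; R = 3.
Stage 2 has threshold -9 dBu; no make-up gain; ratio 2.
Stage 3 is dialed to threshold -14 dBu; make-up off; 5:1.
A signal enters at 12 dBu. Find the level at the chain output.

-11.1 dBu

Stage 1: overshoot 3 dB → 3/3 = 1 dB → 10 dBu.
Stage 2: overshoot 19 dB → 19/2 = 9.5 dB → 0.5 dBu.
Stage 3: 0.5 dBu is 14.5 dB over -14 dBu; at 5:1 that becomes 2.9 dB over, giving -11.1 dBu.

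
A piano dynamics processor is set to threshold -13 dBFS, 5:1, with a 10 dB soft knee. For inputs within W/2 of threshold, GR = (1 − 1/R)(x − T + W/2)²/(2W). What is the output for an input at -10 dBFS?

x − T + W/2 = -10 − (-13) + 5 = 8.
GR = (1 − 1/5) × 8² / 20 = 0.8 × 64 / 20 = 2.56 dB.
Output = -10 − 2.56 = -12.56 dBFS.

-12.56 dBFS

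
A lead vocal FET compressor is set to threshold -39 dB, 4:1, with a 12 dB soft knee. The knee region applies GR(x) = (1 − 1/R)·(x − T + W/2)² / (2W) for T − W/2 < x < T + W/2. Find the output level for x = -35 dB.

x − T + W/2 = -35 − (-39) + 6 = 10.
GR = (1 − 1/4) × 10² / 24 = 0.75 × 100 / 24 = 3.125 dB.
Output = -35 − 3.125 = -38.125 dB.

-38.125 dB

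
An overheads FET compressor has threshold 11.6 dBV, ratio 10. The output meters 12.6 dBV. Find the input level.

That's 1 dB above the 11.6 dBV threshold.
Before 10:1 compression the overshoot was 1 × 10 = 10 dB, so input = 11.6 + 10 = 21.6 dBV.

21.6 dBV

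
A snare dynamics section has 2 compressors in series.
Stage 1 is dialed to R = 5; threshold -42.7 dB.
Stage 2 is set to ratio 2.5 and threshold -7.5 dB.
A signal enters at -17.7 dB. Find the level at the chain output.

Stage 1: -17.7 dB is 25 dB over -42.7 dB; at 5:1 that becomes 5 dB over, giving -37.7 dB.
Stage 2: below threshold (-37.7 ≤ -7.5); passes unchanged; output -37.7 dB.

-37.7 dB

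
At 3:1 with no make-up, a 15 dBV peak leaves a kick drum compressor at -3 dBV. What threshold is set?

Let T be the threshold. Output overshoot = (input overshoot)/R, so -3 − T = (15 − T)/3.
3·(-3 − T) = 15 − T → 2·T = -9 − 15 = -24.
T = -24/2 = -12 dBV.

-12 dBV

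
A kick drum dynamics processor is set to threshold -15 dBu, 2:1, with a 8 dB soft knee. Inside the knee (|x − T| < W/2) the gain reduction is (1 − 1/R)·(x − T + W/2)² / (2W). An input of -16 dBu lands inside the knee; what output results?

x − T + W/2 = -16 − (-15) + 4 = 3.
GR = (1 − 1/2) × 3² / 16 = 0.5 × 9 / 16 = 0.28125 dB.
Output = -16 − 0.28125 = -16.28125 dBu.

-16.28125 dBu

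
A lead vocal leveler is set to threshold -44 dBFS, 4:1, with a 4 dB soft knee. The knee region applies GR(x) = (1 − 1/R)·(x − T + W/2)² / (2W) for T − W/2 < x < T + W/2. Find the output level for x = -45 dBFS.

x − T + W/2 = -45 − (-44) + 2 = 1.
GR = (1 − 1/4) × 1² / 8 = 0.75 × 1 / 8 = 0.09375 dB.
Output = -45 − 0.09375 = -45.09375 dBFS.

-45.09375 dBFS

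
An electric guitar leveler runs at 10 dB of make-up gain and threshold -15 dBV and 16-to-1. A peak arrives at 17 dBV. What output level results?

The input is 32 dB above the -15 dBV threshold.
The 32 dB excess becomes 2 dB after 16:1 reduction.
That puts the output at -13 dBV; make-up adds 10 dB, giving -3 dBV.

-3 dBV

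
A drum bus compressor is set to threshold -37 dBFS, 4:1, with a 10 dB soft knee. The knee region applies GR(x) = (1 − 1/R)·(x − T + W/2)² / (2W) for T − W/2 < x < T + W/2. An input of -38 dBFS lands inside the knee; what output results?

-38.6 dBFS

x − T + W/2 = -38 − (-37) + 5 = 4.
GR = (1 − 1/4) × 4² / 20 = 0.75 × 16 / 20 = 0.6 dB.
Output = -38 − 0.6 = -38.6 dBFS.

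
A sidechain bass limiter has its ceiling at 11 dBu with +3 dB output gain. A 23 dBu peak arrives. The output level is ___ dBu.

14 dBu

The limiter clamps the peak to its 11 dBu ceiling.
Output gain then adds 3 dB: 11 + 3 = 14 dBu.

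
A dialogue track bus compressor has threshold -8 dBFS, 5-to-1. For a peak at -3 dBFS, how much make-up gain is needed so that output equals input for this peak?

Overshoot 5 dB → 5/5 = 1 dB after compression, so the compressed level is -8 + 1 = -7 dBFS.
Make-up = target − compressed = -3 − (-7) = 4 dB.

4 dB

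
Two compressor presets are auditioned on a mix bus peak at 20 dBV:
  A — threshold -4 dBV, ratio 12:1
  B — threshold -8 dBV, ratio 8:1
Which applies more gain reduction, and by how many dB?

B, by 2.5 dB

A: GR = 24 − 24/12 = 22 dB.
B: GR = 28 − 28/8 = 24.5 dB.
B reduces 2.5 dB more.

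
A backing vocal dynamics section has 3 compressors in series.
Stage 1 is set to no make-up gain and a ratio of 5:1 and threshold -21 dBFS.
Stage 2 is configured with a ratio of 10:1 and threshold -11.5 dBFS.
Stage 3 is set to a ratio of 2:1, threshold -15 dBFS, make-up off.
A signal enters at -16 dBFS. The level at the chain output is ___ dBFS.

-20 dBFS

Stage 1: 5 dB above -21 dBFS, reduced 5:1 to 1 dB above → -20 dBFS.
Stage 2: -20 dBFS ≤ -11.5 dBFS, so stage 2 doesn't engage; output -20 dBFS.
Stage 3: below threshold (-20 ≤ -15); passes unchanged; output -20 dBFS.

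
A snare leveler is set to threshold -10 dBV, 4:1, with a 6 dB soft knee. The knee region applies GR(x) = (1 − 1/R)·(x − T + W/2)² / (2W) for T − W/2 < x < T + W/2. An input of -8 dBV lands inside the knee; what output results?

x − T + W/2 = -8 − (-10) + 3 = 5.
GR = (1 − 1/4) × 5² / 12 = 0.75 × 25 / 12 = 1.5625 dB.
Output = -8 − 1.5625 = -9.5625 dBV.

-9.5625 dBV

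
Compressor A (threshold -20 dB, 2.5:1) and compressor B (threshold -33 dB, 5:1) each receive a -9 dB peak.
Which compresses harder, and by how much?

B, by 12.6 dB

A: 11 dB over, compressed to 4.4 dB over, so 6.6 dB of GR.
B: 24 dB over, compressed to 4.8 dB over, so 19.2 dB of GR.
Difference: 12.6 dB in favour of B.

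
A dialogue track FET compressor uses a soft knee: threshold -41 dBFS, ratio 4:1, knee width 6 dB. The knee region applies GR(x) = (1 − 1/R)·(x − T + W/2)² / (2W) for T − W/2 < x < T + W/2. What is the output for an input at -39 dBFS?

x − T + W/2 = -39 − (-41) + 3 = 5.
GR = (1 − 1/4) × 5² / 12 = 0.75 × 25 / 12 = 1.5625 dB.
Output = -39 − 1.5625 = -40.5625 dBFS.

-40.5625 dBFS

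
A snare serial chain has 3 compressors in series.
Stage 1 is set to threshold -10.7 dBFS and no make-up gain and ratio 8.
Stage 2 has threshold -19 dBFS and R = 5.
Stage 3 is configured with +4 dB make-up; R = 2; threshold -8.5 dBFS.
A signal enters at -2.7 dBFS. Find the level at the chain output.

-13.14 dBFS

Stage 1: -2.7 dBFS is 8 dB over -10.7 dBFS; at 8:1 that becomes 1 dB over, giving -9.7 dBFS.
Stage 2: 9.3 dB above -19 dBFS, reduced 5:1 to 1.86 dB above → -17.14 dBFS.
Stage 3: below threshold (-17.14 ≤ -8.5); passes unchanged; make-up brings it to -13.14 dBFS.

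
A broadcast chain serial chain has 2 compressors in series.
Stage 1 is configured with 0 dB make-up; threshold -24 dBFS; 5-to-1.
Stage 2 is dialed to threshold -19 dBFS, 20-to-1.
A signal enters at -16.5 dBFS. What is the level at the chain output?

-22.5 dBFS

Stage 1: 7.5 dB above -24 dBFS, reduced 5:1 to 1.5 dB above → -22.5 dBFS.
Stage 2: -22.5 dBFS is at or below the -19 dBFS threshold — no compression; output -22.5 dBFS.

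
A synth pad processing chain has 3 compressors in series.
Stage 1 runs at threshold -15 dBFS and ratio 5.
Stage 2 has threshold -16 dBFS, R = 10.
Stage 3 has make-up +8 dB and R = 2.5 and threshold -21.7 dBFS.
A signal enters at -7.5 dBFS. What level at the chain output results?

-11.32 dBFS

Stage 1: 7.5 dB above -15 dBFS, reduced 5:1 to 1.5 dB above → -13.5 dBFS.
Stage 2: -13.5 dBFS is 2.5 dB over -16 dBFS; at 10:1 that becomes 0.25 dB over, giving -15.75 dBFS.
Stage 3: 5.95 dB above -21.7 dBFS, reduced 2.5:1 to 2.38 dB above → -19.32 dBFS; +8 dB make-up → -11.32 dBFS.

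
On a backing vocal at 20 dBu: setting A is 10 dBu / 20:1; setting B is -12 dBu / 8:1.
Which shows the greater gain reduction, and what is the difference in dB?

A: 10 dB over, compressed to 0.5 dB over, so 9.5 dB of GR.
B: 32 dB over, compressed to 4 dB over, so 28 dB of GR.
B applies 18.5 dB more gain reduction.

B, by 18.5 dB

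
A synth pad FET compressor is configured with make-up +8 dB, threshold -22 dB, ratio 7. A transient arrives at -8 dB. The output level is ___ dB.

-8 dB sits 14 dB over threshold.
The 14 dB excess becomes 2 dB after 7:1 reduction.
So the level is -22 + 2 = -20 dB; make-up adds 8 dB, giving -12 dB.

-12 dB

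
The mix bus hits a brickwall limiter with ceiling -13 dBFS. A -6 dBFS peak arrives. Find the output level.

A brickwall limiter is an ∞:1 compressor: any input above the ceiling is clamped to -13 dBFS.

-13 dBFS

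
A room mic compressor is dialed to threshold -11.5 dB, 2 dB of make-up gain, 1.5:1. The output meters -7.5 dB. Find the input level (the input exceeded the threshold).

-8.5 dB

Before make-up, the level was -7.5 − 2 = -9.5 dB.
Post-compression overshoot = -9.5 − (-11.5) = 2 dB.
Input overshoot = R × output overshoot = 3 dB → input = -11.5 + 3 = -8.5 dB.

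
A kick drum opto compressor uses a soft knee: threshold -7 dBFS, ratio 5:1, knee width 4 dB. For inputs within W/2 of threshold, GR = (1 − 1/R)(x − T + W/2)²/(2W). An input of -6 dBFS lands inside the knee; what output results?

-6.9 dBFS

x − T + W/2 = -6 − (-7) + 2 = 3.
GR = (1 − 1/5) × 3² / 8 = 0.8 × 9 / 8 = 0.9 dB.
Output = -6 − 0.9 = -6.9 dBFS.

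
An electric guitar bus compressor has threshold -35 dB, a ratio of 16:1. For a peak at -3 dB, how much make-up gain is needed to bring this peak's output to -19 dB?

14 dB

Without make-up, output = threshold + overshoot/16 = -35 + 2 = -33 dB.
Gap to target: 14 dB.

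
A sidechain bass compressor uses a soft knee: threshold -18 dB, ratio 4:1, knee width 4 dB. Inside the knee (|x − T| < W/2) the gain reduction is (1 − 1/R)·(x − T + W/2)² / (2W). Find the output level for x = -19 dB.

-19.09375 dB

x − T + W/2 = -19 − (-18) + 2 = 1.
GR = (1 − 1/4) × 1² / 8 = 0.75 × 1 / 8 = 0.09375 dB.
Output = -19 − 0.09375 = -19.09375 dB.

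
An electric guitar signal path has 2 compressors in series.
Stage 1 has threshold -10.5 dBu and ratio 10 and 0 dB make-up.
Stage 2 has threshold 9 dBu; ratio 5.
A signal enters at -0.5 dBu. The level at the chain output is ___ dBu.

-9.5 dBu

Stage 1: 10 dB above -10.5 dBu, reduced 10:1 to 1 dB above → -9.5 dBu.
Stage 2: -9.5 dBu is at or below the 9 dBu threshold — no compression; output -9.5 dBu.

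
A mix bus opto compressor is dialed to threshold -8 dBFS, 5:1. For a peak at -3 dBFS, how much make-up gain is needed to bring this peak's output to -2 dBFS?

5 dB

Overshoot 5 dB → 5/5 = 1 dB after compression, so the compressed level is -8 + 1 = -7 dBFS.
Make-up = target − compressed = -2 − (-7) = 5 dB.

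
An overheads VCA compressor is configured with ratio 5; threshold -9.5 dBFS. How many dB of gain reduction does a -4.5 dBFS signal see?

4 dB

The signal is 5 dB above threshold.
After 5:1 compression the overshoot becomes 5/5 = 1 dB.
GR = overshoot in − overshoot out = 5 − 1 = 4 dB.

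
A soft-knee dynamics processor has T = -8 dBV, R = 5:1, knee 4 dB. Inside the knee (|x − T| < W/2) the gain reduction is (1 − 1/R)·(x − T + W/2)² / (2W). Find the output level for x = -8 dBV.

x − T + W/2 = -8 − (-8) + 2 = 2.
GR = (1 − 1/5) × 2² / 8 = 0.8 × 4 / 8 = 0.4 dB.
Output = -8 − 0.4 = -8.4 dBV.

-8.4 dBV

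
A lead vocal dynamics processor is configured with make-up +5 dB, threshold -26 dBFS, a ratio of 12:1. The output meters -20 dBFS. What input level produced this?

Stripping the +5 dB make-up gives -25 dBFS at the gain stage.
The compressed level sits -25 − (-26) = 1 dB over threshold.
Input overshoot = R × output overshoot = 12 dB → input = -26 + 12 = -14 dBFS.

-14 dBFS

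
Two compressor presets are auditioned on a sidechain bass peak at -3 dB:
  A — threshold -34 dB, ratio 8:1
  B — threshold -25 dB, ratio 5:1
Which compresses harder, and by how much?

A, by 9.525 dB

A: overshoot 31 dB → output overshoot 3.875 dB → GR 27.125 dB.
B: overshoot 22 dB → output overshoot 4.4 dB → GR 17.6 dB.
A applies 9.525 dB more gain reduction.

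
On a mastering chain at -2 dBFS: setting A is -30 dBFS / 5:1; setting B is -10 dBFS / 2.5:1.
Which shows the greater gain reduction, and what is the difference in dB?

A: overshoot 28 dB → output overshoot 5.6 dB → GR 22.4 dB.
B: overshoot 8 dB → output overshoot 3.2 dB → GR 4.8 dB.
A applies 17.6 dB more gain reduction.

A, by 17.6 dB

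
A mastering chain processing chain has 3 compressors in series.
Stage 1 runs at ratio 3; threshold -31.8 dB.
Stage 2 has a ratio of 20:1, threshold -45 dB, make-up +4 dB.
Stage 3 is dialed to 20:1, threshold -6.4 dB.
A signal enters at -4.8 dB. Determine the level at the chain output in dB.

Stage 1: overshoot 27 dB → 27/3 = 9 dB → -22.8 dB.
Stage 2: 22.2 dB above -45 dB, reduced 20:1 to 1.11 dB above → -43.89 dB; +4 dB make-up → -39.89 dB.
Stage 3: -39.89 dB is at or below the -6.4 dB threshold — no compression; output -39.89 dB.

-39.89 dB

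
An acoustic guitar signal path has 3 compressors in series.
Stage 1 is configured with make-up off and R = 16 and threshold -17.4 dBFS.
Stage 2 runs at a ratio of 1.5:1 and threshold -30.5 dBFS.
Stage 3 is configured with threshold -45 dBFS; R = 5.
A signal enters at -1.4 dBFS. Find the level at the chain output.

Stage 1: 16 dB above -17.4 dBFS, reduced 16:1 to 1 dB above → -16.4 dBFS.
Stage 2: 14.1 dB above -30.5 dBFS, reduced 1.5:1 to 9.4 dB above → -21.1 dBFS.
Stage 3: 23.9 dB above -45 dBFS, reduced 5:1 to 4.78 dB above → -40.22 dBFS.

-40.22 dBFS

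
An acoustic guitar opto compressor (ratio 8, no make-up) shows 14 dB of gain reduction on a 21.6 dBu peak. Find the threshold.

Input is 16 dB above T (since output overshoot × R = input overshoot: (7.6 − T)·8 = 21.6 − T gives T = 5.6 dBu).
Check: 5.6 + (21.6 − 5.6)/8 = 5.6 + 2 = 7.6 dBu. ✓

5.6 dBu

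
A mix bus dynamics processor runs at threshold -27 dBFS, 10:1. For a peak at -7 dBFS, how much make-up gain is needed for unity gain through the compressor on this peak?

Overshoot 20 dB → 20/10 = 2 dB after compression, so the compressed level is -27 + 2 = -25 dBFS.
Make-up = target − compressed = -7 − (-25) = 18 dB.

18 dB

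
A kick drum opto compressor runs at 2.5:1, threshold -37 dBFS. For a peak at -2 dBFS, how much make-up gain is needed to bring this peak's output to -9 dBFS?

The peak compresses to -37 + 35/2.5 = -23 dBFS.
To reach -9 dBFS requires -9 − (-23) = 14 dB of make-up.

14 dB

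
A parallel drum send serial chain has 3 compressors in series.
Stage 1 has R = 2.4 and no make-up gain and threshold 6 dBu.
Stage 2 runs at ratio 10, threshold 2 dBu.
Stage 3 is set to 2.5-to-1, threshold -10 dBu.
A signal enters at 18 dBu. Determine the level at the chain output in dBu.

-4.84 dBu

Stage 1: 12 dB above 6 dBu, reduced 2.4:1 to 5 dB above → 11 dBu.
Stage 2: 9 dB above 2 dBu, reduced 10:1 to 0.9 dB above → 2.9 dBu.
Stage 3: overshoot 12.9 dB → 12.9/2.5 = 5.16 dB → -4.84 dBu.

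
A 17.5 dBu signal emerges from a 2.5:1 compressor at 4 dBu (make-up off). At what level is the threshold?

Let T be the threshold. Output overshoot = (input overshoot)/R, so 4 − T = (17.5 − T)/2.5.
2.5·(4 − T) = 17.5 − T → 1.5·T = 10 − 17.5 = -7.5.
T = -7.5/1.5 = -5 dBu.

-5 dBu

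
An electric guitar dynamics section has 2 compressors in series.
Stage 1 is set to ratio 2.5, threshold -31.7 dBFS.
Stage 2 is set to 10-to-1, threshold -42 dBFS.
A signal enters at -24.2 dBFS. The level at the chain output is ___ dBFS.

Stage 1: 7.5 dB above -31.7 dBFS, reduced 2.5:1 to 3 dB above → -28.7 dBFS.
Stage 2: 13.3 dB above -42 dBFS, reduced 10:1 to 1.33 dB above → -40.67 dBFS.

-40.67 dBFS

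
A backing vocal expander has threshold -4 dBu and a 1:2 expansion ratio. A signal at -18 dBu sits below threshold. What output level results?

-32 dBu

Undershoot = (-4) − (-18) = 14 dB.
At 1:2, that expands to 28 dB under threshold.
Output = -4 − 28 = -32 dBu.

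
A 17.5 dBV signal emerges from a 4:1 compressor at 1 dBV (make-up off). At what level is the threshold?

-4.5 dBV

Input is 22 dB above T (since output overshoot × R = input overshoot: (1 − T)·4 = 17.5 − T gives T = -4.5 dBV).
Check: -4.5 + (17.5 − (-4.5))/4 = -4.5 + 5.5 = 1 dBV. ✓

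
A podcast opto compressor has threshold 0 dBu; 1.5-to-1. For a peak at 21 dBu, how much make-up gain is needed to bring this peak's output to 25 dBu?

11 dB

The peak compresses to 0 + 21/1.5 = 14 dBu.
To reach 25 dBu requires 25 − 14 = 11 dB of make-up.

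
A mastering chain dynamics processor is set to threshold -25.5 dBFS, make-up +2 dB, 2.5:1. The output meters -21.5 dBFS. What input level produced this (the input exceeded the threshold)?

Stripping the +2 dB make-up gives -23.5 dBFS at the gain stage.
That's 2 dB above the -25.5 dBFS threshold.
Undo the ratio: input overshoot = 2 × 2.5 = 5 dB, giving input = -20.5 dBFS.

-20.5 dBFS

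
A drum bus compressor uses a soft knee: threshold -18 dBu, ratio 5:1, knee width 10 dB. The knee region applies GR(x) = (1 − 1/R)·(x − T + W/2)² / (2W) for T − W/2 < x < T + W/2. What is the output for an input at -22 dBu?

-22.04 dBu

x − T + W/2 = -22 − (-18) + 5 = 1.
GR = (1 − 1/5) × 1² / 20 = 0.8 × 1 / 20 = 0.04 dB.
Output = -22 − 0.04 = -22.04 dBu.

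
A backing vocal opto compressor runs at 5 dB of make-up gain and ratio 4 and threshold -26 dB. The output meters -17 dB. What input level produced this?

-10 dB

Stripping the +5 dB make-up gives -22 dB at the gain stage.
Post-compression overshoot = -22 − (-26) = 4 dB.
Before 4:1 compression the overshoot was 4 × 4 = 16 dB, so input = -26 + 16 = -10 dB.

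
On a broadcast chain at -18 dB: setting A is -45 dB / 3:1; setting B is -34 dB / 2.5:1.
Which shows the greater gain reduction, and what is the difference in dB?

A: GR = 27 − 27/3 = 18 dB.
B: GR = 16 − 16/2.5 = 9.6 dB.
A applies 8.4 dB more gain reduction.

A, by 8.4 dB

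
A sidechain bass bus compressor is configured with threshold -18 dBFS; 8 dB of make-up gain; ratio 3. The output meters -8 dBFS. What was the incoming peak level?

Stripping the +8 dB make-up gives -16 dBFS at the gain stage.
Post-compression overshoot = -16 − (-18) = 2 dB.
Undo the ratio: input overshoot = 2 × 3 = 6 dB, giving input = -12 dBFS.

-12 dBFS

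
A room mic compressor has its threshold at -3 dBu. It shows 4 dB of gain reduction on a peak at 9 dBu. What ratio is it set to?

Input overshoot = 9 − (-3) = 12 dB.
Output overshoot = 12 − 4 = 8 dB.
Ratio = input overshoot / output overshoot = 12 / 8 = 1.5.

1.5:1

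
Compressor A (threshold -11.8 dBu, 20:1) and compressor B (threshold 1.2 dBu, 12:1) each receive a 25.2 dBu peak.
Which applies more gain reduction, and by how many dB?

A, by 13.15 dB

A: GR = 37 − 37/20 = 35.15 dB.
B: GR = 24 − 24/12 = 22 dB.
A applies 13.15 dB more gain reduction.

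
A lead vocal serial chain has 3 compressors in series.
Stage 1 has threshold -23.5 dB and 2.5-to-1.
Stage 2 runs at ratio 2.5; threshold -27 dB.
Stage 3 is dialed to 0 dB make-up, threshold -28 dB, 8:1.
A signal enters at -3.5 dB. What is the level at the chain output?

-27.3 dB

Stage 1: overshoot 20 dB → 20/2.5 = 8 dB → -15.5 dB.
Stage 2: overshoot 11.5 dB → 11.5/2.5 = 4.6 dB → -22.4 dB.
Stage 3: 5.6 dB above -28 dB, reduced 8:1 to 0.7 dB above → -27.3 dB.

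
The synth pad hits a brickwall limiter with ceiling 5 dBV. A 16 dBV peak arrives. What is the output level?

5 dBV

The limiter clamps the peak to its 5 dBV ceiling.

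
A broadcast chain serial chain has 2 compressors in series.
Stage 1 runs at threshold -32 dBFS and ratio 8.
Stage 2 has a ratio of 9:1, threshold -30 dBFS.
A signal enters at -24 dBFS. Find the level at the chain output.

Stage 1: overshoot 8 dB → 8/8 = 1 dB → -31 dBFS.
Stage 2: -31 dBFS is at or below the -30 dBFS threshold — no compression; output -31 dBFS.

-31 dBFS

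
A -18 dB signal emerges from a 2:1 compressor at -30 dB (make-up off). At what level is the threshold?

Input is 24 dB above T (since output overshoot × R = input overshoot: (-30 − T)·2 = -18 − T gives T = -42 dB).
Check: -42 + (-18 − (-42))/2 = -42 + 12 = -30 dB. ✓

-42 dB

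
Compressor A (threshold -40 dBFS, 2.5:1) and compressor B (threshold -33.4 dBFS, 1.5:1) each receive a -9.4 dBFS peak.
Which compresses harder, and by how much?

A: overshoot 30.6 dB → output overshoot 12.24 dB → GR 18.36 dB.
B: overshoot 24 dB → output overshoot 16 dB → GR 8 dB.
A applies 10.36 dB more gain reduction.

A, by 10.36 dB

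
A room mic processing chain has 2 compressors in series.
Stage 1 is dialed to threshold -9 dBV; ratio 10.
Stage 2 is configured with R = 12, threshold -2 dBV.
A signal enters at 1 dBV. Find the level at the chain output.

-8 dBV

Stage 1: 1 dBV is 10 dB over -9 dBV; at 10:1 that becomes 1 dB over, giving -8 dBV.
Stage 2: below threshold (-8 ≤ -2); passes unchanged; output -8 dBV.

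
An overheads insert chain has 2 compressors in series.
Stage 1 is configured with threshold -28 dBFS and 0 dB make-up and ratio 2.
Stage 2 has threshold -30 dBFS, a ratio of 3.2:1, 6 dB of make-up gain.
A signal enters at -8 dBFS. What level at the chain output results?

Stage 1: overshoot 20 dB → 20/2 = 10 dB → -18 dBFS.
Stage 2: 12 dB above -30 dBFS, reduced 3.2:1 to 3.75 dB above → -26.25 dBFS; +6 dB make-up → -20.25 dBFS.

-20.25 dBFS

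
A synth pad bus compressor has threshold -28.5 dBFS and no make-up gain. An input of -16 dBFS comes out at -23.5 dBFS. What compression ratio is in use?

2.5:1

Input overshoot = -16 − (-28.5) = 12.5 dB; output overshoot = -23.5 − (-28.5) = 5 dB.
Ratio = 12.5 / 5 = 2.5.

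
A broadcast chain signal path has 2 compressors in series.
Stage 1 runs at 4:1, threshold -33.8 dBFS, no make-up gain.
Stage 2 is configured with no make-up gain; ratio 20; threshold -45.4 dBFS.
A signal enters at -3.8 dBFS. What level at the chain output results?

-44.445 dBFS

Stage 1: overshoot 30 dB → 30/4 = 7.5 dB → -26.3 dBFS.
Stage 2: 19.1 dB above -45.4 dBFS, reduced 20:1 to 0.955 dB above → -44.445 dBFS.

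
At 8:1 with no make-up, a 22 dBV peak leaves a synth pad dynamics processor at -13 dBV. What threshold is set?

Input is 40 dB above T (since output overshoot × R = input overshoot: (-13 − T)·8 = 22 − T gives T = -18 dBV).
Check: -18 + (22 − (-18))/8 = -18 + 5 = -13 dBV. ✓

-18 dBV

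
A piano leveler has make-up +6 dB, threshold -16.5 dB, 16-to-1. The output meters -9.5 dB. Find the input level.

Stripping the +6 dB make-up gives -15.5 dB at the gain stage.
The compressed level sits -15.5 − (-16.5) = 1 dB over threshold.
Undo the ratio: input overshoot = 1 × 16 = 16 dB, giving input = -0.5 dB.

-0.5 dB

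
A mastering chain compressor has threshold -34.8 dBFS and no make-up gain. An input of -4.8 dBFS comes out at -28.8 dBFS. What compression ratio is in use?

5:1

Input overshoot = -4.8 − (-34.8) = 30 dB; output overshoot = -28.8 − (-34.8) = 6 dB.
Ratio = 30 / 6 = 5.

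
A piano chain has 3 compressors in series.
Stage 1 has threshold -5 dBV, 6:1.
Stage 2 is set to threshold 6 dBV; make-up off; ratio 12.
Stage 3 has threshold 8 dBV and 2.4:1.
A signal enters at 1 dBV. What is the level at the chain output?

Stage 1: overshoot 6 dB → 6/6 = 1 dB → -4 dBV.
Stage 2: -4 dBV ≤ 6 dBV, so stage 2 doesn't engage; output -4 dBV.
Stage 3: -4 dBV is at or below the 8 dBV threshold — no compression; output -4 dBV.

-4 dBV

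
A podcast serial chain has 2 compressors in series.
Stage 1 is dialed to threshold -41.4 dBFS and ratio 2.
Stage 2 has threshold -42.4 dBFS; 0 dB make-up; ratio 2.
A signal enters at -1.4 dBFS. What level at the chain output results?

Stage 1: 40 dB above -41.4 dBFS, reduced 2:1 to 20 dB above → -21.4 dBFS.
Stage 2: overshoot 21 dB → 21/2 = 10.5 dB → -31.9 dBFS.

-31.9 dBFS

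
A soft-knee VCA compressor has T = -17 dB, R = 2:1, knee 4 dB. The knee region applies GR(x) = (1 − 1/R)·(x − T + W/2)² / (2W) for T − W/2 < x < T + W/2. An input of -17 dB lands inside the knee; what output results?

-17.25 dB

x − T + W/2 = -17 − (-17) + 2 = 2.
GR = (1 − 1/2) × 2² / 8 = 0.5 × 4 / 8 = 0.25 dB.
Output = -17 − 0.25 = -17.25 dB.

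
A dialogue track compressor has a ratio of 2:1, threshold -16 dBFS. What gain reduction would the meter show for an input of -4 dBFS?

6 dB

-4 dBFS exceeds the threshold by 12 dB.
After 2:1 compression the overshoot becomes 12/2 = 6 dB.
Gain reduction = 12 − 6 = 6 dB.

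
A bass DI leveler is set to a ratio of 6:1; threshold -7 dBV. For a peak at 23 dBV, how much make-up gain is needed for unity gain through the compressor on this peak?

The peak compresses to -7 + 30/6 = -2 dBV.
To reach 23 dBV requires 23 − (-2) = 25 dB of make-up.

25 dB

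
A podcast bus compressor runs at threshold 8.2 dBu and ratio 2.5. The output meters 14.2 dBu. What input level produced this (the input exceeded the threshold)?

That's 6 dB above the 8.2 dBu threshold.
Before 2.5:1 compression the overshoot was 6 × 2.5 = 15 dB, so input = 8.2 + 15 = 23.2 dBu.

23.2 dBu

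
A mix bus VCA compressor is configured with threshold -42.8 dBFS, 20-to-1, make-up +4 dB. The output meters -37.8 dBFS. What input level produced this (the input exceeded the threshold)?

-22.8 dBFS

Before make-up, the level was -37.8 − 4 = -41.8 dBFS.
The compressed level sits -41.8 − (-42.8) = 1 dB over threshold.
Undo the ratio: input overshoot = 1 × 20 = 20 dB, giving input = -22.8 dBFS.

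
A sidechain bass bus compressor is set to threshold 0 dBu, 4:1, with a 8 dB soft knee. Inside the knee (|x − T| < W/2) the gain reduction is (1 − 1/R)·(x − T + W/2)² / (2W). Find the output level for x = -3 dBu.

x − T + W/2 = -3 − 0 + 4 = 1.
GR = (1 − 1/4) × 1² / 16 = 0.75 × 1 / 16 = 0.046875 dB.
Output = -3 − 0.046875 = -3.046875 dBu.

-3.046875 dBu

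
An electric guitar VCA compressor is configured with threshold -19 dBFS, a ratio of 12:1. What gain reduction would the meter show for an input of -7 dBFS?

The signal is 12 dB above threshold.
At 12:1, output sits 12/12 = 1 dB above threshold.
So the signal is attenuated by 12 − 1 = 11 dB.

11 dB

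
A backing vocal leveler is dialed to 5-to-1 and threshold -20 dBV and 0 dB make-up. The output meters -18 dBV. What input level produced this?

-10 dBV

Post-compression overshoot = -18 − (-20) = 2 dB.
Undo the ratio: input overshoot = 2 × 5 = 10 dB, giving input = -10 dBV.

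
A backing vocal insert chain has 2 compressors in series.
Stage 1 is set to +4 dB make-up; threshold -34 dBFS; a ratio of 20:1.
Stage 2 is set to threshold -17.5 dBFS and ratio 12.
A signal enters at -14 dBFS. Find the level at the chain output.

-29 dBFS

Stage 1: overshoot 20 dB → 20/20 = 1 dB → -33 dBFS; +4 dB make-up → -29 dBFS.
Stage 2: below threshold (-29 ≤ -17.5); passes unchanged; output -29 dBFS.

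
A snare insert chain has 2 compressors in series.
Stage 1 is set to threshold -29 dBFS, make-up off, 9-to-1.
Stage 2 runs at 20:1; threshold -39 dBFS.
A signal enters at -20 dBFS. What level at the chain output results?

Stage 1: 9 dB above -29 dBFS, reduced 9:1 to 1 dB above → -28 dBFS.
Stage 2: -28 dBFS is 11 dB over -39 dBFS; at 20:1 that becomes 0.55 dB over, giving -38.45 dBFS.

-38.45 dBFS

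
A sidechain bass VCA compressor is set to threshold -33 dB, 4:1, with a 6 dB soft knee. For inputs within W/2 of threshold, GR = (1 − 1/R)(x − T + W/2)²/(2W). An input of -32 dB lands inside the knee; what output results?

-33 dB

x − T + W/2 = -32 − (-33) + 3 = 4.
GR = (1 − 1/4) × 4² / 12 = 0.75 × 16 / 12 = 1 dB.
Output = -32 − 1 = -33 dB.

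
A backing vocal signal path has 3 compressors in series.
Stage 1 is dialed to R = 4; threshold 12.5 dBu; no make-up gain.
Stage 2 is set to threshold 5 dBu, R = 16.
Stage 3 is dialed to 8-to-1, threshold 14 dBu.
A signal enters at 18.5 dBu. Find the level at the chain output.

Stage 1: overshoot 6 dB → 6/4 = 1.5 dB → 14 dBu.
Stage 2: 14 dBu is 9 dB over 5 dBu; at 16:1 that becomes 0.5625 dB over, giving 5.5625 dBu.
Stage 3: 5.5625 dBu is at or below the 14 dBu threshold — no compression; output 5.5625 dBu.

5.5625 dBu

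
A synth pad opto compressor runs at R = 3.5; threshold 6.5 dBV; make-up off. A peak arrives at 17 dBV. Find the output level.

17 dBV sits 10.5 dB over threshold.
At 3.5:1 the overshoot is divided by 3.5, leaving 3 dB above threshold.
So the level is 6.5 + 3 = 9.5 dBV.

9.5 dBV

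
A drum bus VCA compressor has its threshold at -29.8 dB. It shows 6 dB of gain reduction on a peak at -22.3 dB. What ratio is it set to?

Input overshoot = -22.3 − (-29.8) = 7.5 dB.
Output overshoot = 7.5 − 6 = 1.5 dB.
Ratio = input overshoot / output overshoot = 7.5 / 1.5 = 5.

5:1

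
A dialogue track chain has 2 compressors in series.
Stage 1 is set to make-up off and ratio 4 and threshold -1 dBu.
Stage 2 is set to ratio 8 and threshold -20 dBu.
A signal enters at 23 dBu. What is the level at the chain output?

-16.875 dBu

Stage 1: overshoot 24 dB → 24/4 = 6 dB → 5 dBu.
Stage 2: 25 dB above -20 dBu, reduced 8:1 to 3.125 dB above → -16.875 dBu.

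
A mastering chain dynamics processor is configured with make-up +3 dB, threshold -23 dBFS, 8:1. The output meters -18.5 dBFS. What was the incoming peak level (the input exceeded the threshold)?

Remove make-up: -18.5 − 3 = -21.5 dBFS.
That's 1.5 dB above the -23 dBFS threshold.
Input overshoot = R × output overshoot = 12 dB → input = -23 + 12 = -11 dBFS.

-11 dBFS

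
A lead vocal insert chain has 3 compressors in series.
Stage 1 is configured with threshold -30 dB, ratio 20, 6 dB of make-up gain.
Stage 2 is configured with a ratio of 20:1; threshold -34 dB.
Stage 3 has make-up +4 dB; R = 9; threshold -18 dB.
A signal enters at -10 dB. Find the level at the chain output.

-29.45 dB

Stage 1: overshoot 20 dB → 20/20 = 1 dB → -29 dB; +6 dB make-up → -23 dB.
Stage 2: -23 dB is 11 dB over -34 dB; at 20:1 that becomes 0.55 dB over, giving -33.45 dB.
Stage 3: -33.45 dB is at or below the -18 dB threshold — no compression; make-up brings it to -29.45 dB.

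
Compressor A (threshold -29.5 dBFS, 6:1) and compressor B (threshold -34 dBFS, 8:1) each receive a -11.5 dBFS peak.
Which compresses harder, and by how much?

A: overshoot 18 dB → output overshoot 3 dB → GR 15 dB.
B: overshoot 22.5 dB → output overshoot 2.8125 dB → GR 19.6875 dB.
B reduces 4.6875 dB more.

B, by 4.6875 dB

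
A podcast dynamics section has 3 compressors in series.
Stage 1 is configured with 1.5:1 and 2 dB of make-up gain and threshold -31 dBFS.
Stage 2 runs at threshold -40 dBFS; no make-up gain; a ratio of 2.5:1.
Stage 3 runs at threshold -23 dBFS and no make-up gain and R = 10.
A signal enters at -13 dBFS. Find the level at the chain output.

-30.8 dBFS

Stage 1: 18 dB above -31 dBFS, reduced 1.5:1 to 12 dB above → -19 dBFS; +2 dB make-up → -17 dBFS.
Stage 2: overshoot 23 dB → 23/2.5 = 9.2 dB → -30.8 dBFS.
Stage 3: -30.8 dBFS is at or below the -23 dBFS threshold — no compression; output -30.8 dBFS.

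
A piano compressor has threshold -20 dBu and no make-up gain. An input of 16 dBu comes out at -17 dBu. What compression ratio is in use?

Input overshoot = 16 − (-20) = 36 dB; output overshoot = -17 − (-20) = 3 dB.
Ratio = 36 / 3 = 12.

12:1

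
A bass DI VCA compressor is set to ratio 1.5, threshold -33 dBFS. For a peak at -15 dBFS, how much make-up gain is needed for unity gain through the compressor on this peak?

Without make-up, output = threshold + overshoot/1.5 = -33 + 12 = -21 dBFS.
Gap to target: 6 dB.

6 dB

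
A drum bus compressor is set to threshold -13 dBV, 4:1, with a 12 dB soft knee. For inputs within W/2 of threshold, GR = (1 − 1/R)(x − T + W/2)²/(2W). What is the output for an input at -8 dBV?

x − T + W/2 = -8 − (-13) + 6 = 11.
GR = (1 − 1/4) × 11² / 24 = 0.75 × 121 / 24 = 3.78125 dB.
Output = -8 − 3.78125 = -11.78125 dBV.

-11.78125 dBV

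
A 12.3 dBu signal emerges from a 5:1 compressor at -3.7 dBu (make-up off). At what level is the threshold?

-7.7 dBu

Let T be the threshold. Output overshoot = (input overshoot)/R, so -3.7 − T = (12.3 − T)/5.
5·(-3.7 − T) = 12.3 − T → 4·T = -18.5 − 12.3 = -30.8.
T = -30.8/4 = -7.7 dBu.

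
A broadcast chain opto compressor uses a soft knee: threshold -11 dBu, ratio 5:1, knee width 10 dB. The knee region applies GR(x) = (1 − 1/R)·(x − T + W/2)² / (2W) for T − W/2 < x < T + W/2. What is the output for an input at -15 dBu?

-15.04 dBu

x − T + W/2 = -15 − (-11) + 5 = 1.
GR = (1 − 1/5) × 1² / 20 = 0.8 × 1 / 20 = 0.04 dB.
Output = -15 − 0.04 = -15.04 dBu.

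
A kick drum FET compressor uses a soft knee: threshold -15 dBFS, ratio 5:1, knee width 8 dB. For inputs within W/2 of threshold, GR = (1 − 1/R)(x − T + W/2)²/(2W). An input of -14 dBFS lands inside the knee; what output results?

x − T + W/2 = -14 − (-15) + 4 = 5.
GR = (1 − 1/5) × 5² / 16 = 0.8 × 25 / 16 = 1.25 dB.
Output = -14 − 1.25 = -15.25 dBFS.

-15.25 dBFS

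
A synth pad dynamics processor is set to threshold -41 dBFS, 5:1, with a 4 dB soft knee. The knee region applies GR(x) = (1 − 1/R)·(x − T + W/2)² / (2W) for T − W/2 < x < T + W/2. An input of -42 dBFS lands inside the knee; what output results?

x − T + W/2 = -42 − (-41) + 2 = 1.
GR = (1 − 1/5) × 1² / 8 = 0.8 × 1 / 8 = 0.1 dB.
Output = -42 − 0.1 = -42.1 dBFS.

-42.1 dBFS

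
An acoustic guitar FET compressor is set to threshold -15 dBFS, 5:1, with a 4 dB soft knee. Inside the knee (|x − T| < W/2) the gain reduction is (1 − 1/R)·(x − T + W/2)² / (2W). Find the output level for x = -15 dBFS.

-15.4 dBFS

x − T + W/2 = -15 − (-15) + 2 = 2.
GR = (1 − 1/5) × 2² / 8 = 0.8 × 4 / 8 = 0.4 dB.
Output = -15 − 0.4 = -15.4 dBFS.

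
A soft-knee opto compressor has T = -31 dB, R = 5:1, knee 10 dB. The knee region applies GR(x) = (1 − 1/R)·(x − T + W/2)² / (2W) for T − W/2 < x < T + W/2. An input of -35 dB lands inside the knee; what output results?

-35.04 dB

x − T + W/2 = -35 − (-31) + 5 = 1.
GR = (1 − 1/5) × 1² / 20 = 0.8 × 1 / 20 = 0.04 dB.
Output = -35 − 0.04 = -35.04 dB.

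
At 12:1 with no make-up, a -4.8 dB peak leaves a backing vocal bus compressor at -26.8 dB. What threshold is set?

Input is 24 dB above T (since output overshoot × R = input overshoot: (-26.8 − T)·12 = -4.8 − T gives T = -28.8 dB).
Check: -28.8 + (-4.8 − (-28.8))/12 = -28.8 + 2 = -26.8 dB. ✓

-28.8 dB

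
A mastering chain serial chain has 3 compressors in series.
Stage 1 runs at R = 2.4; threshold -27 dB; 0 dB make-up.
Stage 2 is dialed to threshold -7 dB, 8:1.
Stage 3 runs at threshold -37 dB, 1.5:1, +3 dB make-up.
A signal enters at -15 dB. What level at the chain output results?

Stage 1: -15 dB is 12 dB over -27 dB; at 2.4:1 that becomes 5 dB over, giving -22 dB.
Stage 2: -22 dB ≤ -7 dB, so stage 2 doesn't engage; output -22 dB.
Stage 3: -22 dB is 15 dB over -37 dB; at 1.5:1 that becomes 10 dB over, giving -27 dB; +3 dB make-up → -24 dB.

-24 dB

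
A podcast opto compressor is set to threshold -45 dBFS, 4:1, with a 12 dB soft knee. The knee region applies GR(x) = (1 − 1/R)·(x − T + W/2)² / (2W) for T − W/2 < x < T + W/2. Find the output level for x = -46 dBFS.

x − T + W/2 = -46 − (-45) + 6 = 5.
GR = (1 − 1/4) × 5² / 24 = 0.75 × 25 / 24 = 0.78125 dB.
Output = -46 − 0.78125 = -46.78125 dBFS.

-46.78125 dBFS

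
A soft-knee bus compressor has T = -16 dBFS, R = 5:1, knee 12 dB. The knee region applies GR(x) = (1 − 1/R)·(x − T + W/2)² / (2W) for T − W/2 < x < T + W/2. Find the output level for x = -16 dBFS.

-17.2 dBFS

x − T + W/2 = -16 − (-16) + 6 = 6.
GR = (1 − 1/5) × 6² / 24 = 0.8 × 36 / 24 = 1.2 dB.
Output = -16 − 1.2 = -17.2 dBFS.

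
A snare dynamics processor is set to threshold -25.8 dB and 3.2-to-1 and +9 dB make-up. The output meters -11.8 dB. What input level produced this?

-9.8 dB

Before make-up, the level was -11.8 − 9 = -20.8 dB.
That's 5 dB above the -25.8 dB threshold.
Undo the ratio: input overshoot = 5 × 3.2 = 16 dB, giving input = -9.8 dB.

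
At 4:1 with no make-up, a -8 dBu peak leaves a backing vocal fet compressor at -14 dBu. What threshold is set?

Gain reduction = -8 − (-14) = 6 dB; output overshoot = GR / (R − 1) = 6 / 3 = 2 dB.
Threshold = output − output overshoot = -14 − 2 = -16 dBu.

-16 dBu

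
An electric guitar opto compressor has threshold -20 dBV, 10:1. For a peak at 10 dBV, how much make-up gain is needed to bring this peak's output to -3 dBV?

Without make-up, output = threshold + overshoot/10 = -20 + 3 = -17 dBV.
Gap to target: 14 dB.

14 dB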